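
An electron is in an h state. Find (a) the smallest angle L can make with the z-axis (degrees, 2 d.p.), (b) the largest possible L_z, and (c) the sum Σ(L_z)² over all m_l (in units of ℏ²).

For an h orbital, l = 5.
cos θ_min = 5/√30, so θ_min ≈ 24.09°.
L_z,max = lℏ = 5ℏ.
Σ m_l² = 110, so Σ(L_z)² = 110 ℏ².

θ_min ≈ 24.09°; L_z,max = 5ℏ; Σ(L_z)² = 110 ℏ²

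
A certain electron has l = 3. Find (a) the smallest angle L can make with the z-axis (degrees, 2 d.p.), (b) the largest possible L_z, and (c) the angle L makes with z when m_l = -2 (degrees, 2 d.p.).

θ_min ≈ 30.00°; L_z,max = 3ℏ; θ(m_l=-2) ≈ 125.26°

cos θ_min = 3/√12, so θ_min ≈ 30.00°.
L_z,max = lℏ = 3ℏ.
For m_l = -2: cos θ = -2/√12, θ ≈ 125.26°.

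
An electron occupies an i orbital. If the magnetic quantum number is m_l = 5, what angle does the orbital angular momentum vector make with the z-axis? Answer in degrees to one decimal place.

θ ≈ 39.5°

The letter i corresponds to l = 6.
|L|² = l(l+1)ℏ² = 42ℏ², so |L| = √42 ℏ.
L_z = m_l ℏ = 5ℏ.
cos θ = L_z/|L| = 5/√42, so θ ≈ 39.5°.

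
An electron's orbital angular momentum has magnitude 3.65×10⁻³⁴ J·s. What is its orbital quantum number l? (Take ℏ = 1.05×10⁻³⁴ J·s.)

l = 3

Dividing by ℏ: |L|/ℏ ≈ 3.476.
(|L|/ℏ)² = l(l+1) ≈ 12.08 ⇒ l = 3.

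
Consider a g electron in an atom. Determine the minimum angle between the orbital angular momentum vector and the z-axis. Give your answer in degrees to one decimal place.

θ_min ≈ 26.6°

A g state has l = 4.
|L| = ℏ√(l(l+1)) = 2√5 ℏ.
The smallest angle corresponds to the largest L_z, i.e. m_l = l = 4, giving L_z = 4ℏ.
cos θ_min = 4/√20, so θ_min ≈ 26.6°.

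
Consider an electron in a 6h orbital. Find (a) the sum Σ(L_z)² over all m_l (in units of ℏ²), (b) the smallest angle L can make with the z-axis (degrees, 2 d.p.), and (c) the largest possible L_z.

For 6h, l = 5.
Σ m_l² = 110, so Σ(L_z)² = 110 ℏ².
cos θ_min = 5/√30, so θ_min ≈ 24.09°.
L_z,max = lℏ = 5ℏ.

Σ(L_z)² = 110 ℏ²; θ_min ≈ 24.09°; L_z,max = 5ℏ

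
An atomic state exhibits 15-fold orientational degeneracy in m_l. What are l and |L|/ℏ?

l = 7, |L| = 2√14 ℏ ≈ 7.483ℏ

Since there are 2l+1 = 15 values of m_l, l = 7.
|L| = ℏ√(l(l+1)) = ℏ√(7·8) = 2√14 ℏ.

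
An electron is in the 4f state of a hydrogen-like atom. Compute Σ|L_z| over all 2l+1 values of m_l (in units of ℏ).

Σ|L_z| = 12 ℏ

The 4f subshell has l = 3.
m_l ∈ {-3, -2, -1, 0, 1, 2, 3}.
Σ|m_l| = 2(1+2+…+3) = 12.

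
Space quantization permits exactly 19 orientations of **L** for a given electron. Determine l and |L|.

Since there are 2l+1 = 19 values of m_l, l = 9.
Then |L| = √(l(l+1)) ℏ = 3√10 ℏ.

l = 9, |L| = 3√10 ℏ ≈ 9.487ℏ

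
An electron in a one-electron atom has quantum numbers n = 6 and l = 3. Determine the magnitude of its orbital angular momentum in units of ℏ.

|L| = ℏ√(l(l+1)) = ℏ√(3·4) = 2√3 ℏ

|L| = 2√3 ℏ ≈ 3.464ℏ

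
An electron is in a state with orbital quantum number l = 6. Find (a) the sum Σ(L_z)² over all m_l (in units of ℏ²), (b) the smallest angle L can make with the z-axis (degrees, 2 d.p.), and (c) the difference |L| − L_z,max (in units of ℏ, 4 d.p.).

Σ m_l² = 182, so Σ(L_z)² = 182 ℏ².
cos θ_min = 6/√42, so θ_min ≈ 22.21°.
|L| − L_z,max = (√42 − 6)ℏ ≈ 0.4807ℏ.

Σ(L_z)² = 182 ℏ²; θ_min ≈ 22.21°; |L|−L_z,max ≈ 0.4807ℏ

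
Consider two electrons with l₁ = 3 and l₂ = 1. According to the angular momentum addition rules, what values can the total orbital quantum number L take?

Angular momentum addition gives L = |l₁ − l₂|, …, l₁ + l₂.
L ∈ {2, 3, 4}.

L = 2, 3, 4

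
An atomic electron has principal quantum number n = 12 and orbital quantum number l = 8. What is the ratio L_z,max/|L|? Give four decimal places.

L_z,max/|L| = 0.9428

|L| = 6√2 ℏ ≈ 8.4853ℏ, while L_z,max = lℏ = 8ℏ.
L_z,max/|L| = 8/√72 = 0.9428.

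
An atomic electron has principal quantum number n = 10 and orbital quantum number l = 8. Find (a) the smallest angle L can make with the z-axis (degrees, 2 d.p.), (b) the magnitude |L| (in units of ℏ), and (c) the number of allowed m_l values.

cos θ_min = 8/√72, so θ_min ≈ 19.47°.
|L| = ℏ√(8·9) = 6√2 ℏ ≈ 8.485ℏ.
There are 2l+1 = 17 values of m_l.

θ_min ≈ 19.47°; |L| = 6√2 ℏ ≈ 8.485ℏ; 17 values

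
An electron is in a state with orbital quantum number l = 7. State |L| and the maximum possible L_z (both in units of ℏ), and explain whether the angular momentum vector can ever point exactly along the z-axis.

|L| = 2√14 ℏ ≈ 7.4833ℏ, while L_z,max = lℏ = 7ℏ.
Since |L| > L_z,max, the vector can never point exactly along z; the closest it comes is θ_min = arccos(7/√56) ≈ 20.7°.

No: L_z,max = 7ℏ < |L| = 2√14 ℏ ≈ 7.483ℏ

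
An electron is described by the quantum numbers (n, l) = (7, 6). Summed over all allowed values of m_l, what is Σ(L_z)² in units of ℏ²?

Σ(L_z)² = 182 ℏ²

The allowed m_l values are -6, -5, -4, -3, -2, -1, 0, 1, 2, 3, 4, 5, 6.
Summing m² from −6 to 6: Σ m_l² = 182.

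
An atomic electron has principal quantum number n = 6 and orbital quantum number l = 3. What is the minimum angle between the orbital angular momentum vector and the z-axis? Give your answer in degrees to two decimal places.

|L| = ℏ√(l(l+1)) = 2√3 ℏ.
The smallest angle corresponds to the largest L_z, i.e. m_l = l = 3, giving L_z = 3ℏ.
cos θ_min = 3/√12, so θ_min ≈ 30.00°.

θ_min ≈ 30.00°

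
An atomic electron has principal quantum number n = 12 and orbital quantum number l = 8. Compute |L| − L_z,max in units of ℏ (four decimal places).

|L| − L_z,max ≈ 0.4853ℏ

|L| = 6√2 ℏ ≈ 8.4853ℏ, while L_z,max = lℏ = 8ℏ.
The difference is (6√2 − 8)ℏ ≈ 0.4853ℏ.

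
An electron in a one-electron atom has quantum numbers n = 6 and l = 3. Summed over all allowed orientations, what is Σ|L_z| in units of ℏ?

Σ|L_z| = 12 ℏ

m_l runs from −3 to 3, i.e. {-3, -2, -1, 0, 1, 2, 3}.
Σ|m_l| = l(l+1) = 12.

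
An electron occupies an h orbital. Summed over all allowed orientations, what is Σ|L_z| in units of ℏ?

For an h orbital, l = 5.
m_l runs from −5 to 5, i.e. {-5, -4, -3, -2, -1, 0, 1, 2, 3, 4, 5}.
Σ|m_l| = l(l+1) = 30.

Σ|L_z| = 30 ℏ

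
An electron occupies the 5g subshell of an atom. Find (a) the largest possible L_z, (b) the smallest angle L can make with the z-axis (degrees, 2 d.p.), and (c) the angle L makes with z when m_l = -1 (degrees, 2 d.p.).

L_z,max = 4ℏ; θ_min ≈ 26.57°; θ(m_l=-1) ≈ 102.92°

For 5g, l = 4.
L_z,max = lℏ = 4ℏ.
cos θ_min = 4/√20, so θ_min ≈ 26.57°.
For m_l = -1: cos θ = -1/√20, θ ≈ 102.92°.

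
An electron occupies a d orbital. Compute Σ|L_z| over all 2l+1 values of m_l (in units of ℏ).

Σ|L_z| = 6 ℏ

A d state has l = 2.
The allowed m_l values are -2, -1, 0, 1, 2.
Σ|m_l| = 2·2(2+1)/2 = 6.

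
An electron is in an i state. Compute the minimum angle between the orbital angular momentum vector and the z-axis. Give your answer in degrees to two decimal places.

I corresponds to l = 6.
|L| = √(l(l+1)) ℏ = √42 ℏ.
The smallest angle corresponds to the largest L_z, i.e. m_l = l = 6, giving L_z = 6ℏ.
cos θ_min = 6/√42, so θ_min ≈ 22.21°.

θ_min ≈ 22.21°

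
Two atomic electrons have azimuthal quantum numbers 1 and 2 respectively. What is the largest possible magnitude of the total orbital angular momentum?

By the triangle rule, |l₁ − l₂| ≤ L ≤ l₁ + l₂.
So L can be 1, 2, 3.
The largest magnitude corresponds to L = 3: |L_tot| = ℏ√(3·4) = 2√3 ℏ.

|L_tot|_max = 2√3 ℏ ≈ 3.464ℏ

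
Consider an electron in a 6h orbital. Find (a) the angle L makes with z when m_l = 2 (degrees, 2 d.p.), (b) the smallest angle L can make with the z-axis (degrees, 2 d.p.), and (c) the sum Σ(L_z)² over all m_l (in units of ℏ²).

For 6h, l = 5.
For m_l = 2: cos θ = 2/√30, θ ≈ 68.58°.
cos θ_min = 5/√30, so θ_min ≈ 24.09°.
Σ m_l² = 110, so Σ(L_z)² = 110 ℏ².

θ(m_l=2) ≈ 68.58°; θ_min ≈ 24.09°; Σ(L_z)² = 110 ℏ²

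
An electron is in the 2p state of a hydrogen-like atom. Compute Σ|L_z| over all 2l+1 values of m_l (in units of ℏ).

Σ|L_z| = 2 ℏ

The 2p subshell has l = 1.
The allowed m_l values are -1, 0, 1.
Σ|m_l| = 2(1+2+…+1) = 2.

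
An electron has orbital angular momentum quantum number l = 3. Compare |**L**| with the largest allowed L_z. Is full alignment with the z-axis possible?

No: L_z,max = 3ℏ < |L| = 2√3 ℏ ≈ 3.464ℏ

|L| = 2√3 ℏ ≈ 3.4641ℏ, while L_z,max = lℏ = 3ℏ.
Since |L| > L_z,max, the vector can never point exactly along z; the closest it comes is θ_min = arccos(3/√12) ≈ 30.0°.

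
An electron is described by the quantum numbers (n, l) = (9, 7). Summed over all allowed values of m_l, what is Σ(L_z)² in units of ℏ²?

Σ(L_z)² = 280 ℏ²

m_l runs from −7 to 7, i.e. {-7, -6, -5, -4, -3, -2, -1, 0, 1, 2, 3, 4, 5, 6, 7}.
Σ m_l² = l(l+1)(2l+1)/3 = 7·8·15/3 = 280.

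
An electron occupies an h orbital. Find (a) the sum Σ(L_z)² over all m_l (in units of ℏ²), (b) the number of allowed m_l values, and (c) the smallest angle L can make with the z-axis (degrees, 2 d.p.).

Σ(L_z)² = 110 ℏ²; 11 values; θ_min ≈ 24.09°

An h state has l = 5.
Σ m_l² = 110, so Σ(L_z)² = 110 ℏ².
There are 2l+1 = 11 values of m_l.
cos θ_min = 5/√30, so θ_min ≈ 24.09°.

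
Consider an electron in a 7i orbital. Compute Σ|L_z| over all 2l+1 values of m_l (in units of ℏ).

Σ|L_z| = 42 ℏ

7i means n = 7, l = 6.
m_l runs from −6 to 6, i.e. {-6, -5, -4, -3, -2, -1, 0, 1, 2, 3, 4, 5, 6}.
Σ|m_l| = l(l+1) = 42.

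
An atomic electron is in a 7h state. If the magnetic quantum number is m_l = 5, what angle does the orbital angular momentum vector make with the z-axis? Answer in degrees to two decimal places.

θ ≈ 24.09°

The 7h subshell has l = 5.
|L|² = l(l+1)ℏ² = 30ℏ², so |L| = √30 ℏ.
L_z = m_l ℏ = 5ℏ.
cos θ = L_z/|L| = 5/√30, so θ ≈ 24.09°.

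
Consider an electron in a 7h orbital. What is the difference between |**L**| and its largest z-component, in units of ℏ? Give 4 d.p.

|L| − L_z,max ≈ 0.4772ℏ

For 7h, l = 5.
|L| = √30 ℏ ≈ 5.4772ℏ, while L_z,max = lℏ = 5ℏ.
The difference is (√30 − 5)ℏ ≈ 0.4772ℏ.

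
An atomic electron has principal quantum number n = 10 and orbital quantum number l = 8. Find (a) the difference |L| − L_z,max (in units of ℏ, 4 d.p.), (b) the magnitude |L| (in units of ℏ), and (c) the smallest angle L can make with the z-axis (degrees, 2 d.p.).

|L| − L_z,max = (6√2 − 8)ℏ ≈ 0.4853ℏ.
|L| = ℏ√(8·9) = 6√2 ℏ ≈ 8.485ℏ.
cos θ_min = 8/√72, so θ_min ≈ 19.47°.

|L|−L_z,max ≈ 0.4853ℏ; |L| = 6√2 ℏ ≈ 8.485ℏ; θ_min ≈ 19.47°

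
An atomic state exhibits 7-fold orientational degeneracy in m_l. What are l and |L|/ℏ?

7 = 2l + 1, so l = (7−1)/2 = 3.
Then |L| = √(l(l+1)) ℏ = 2√3 ℏ.

l = 3, |L| = 2√3 ℏ ≈ 3.464ℏ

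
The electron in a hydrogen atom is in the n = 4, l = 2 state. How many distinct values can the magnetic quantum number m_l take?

5

The number of m_l values is 2l + 1 = 2·2 + 1 = 5.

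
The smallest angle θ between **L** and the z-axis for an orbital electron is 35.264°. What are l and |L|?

cos²θ_min = l/(l+1) = 0.6667.
Thus l = 0.6667/(1 − 0.6667) ≈ 2.
Then |L| = ℏ√(2·3) = √6 ℏ.

l = 2, |L| = √6 ℏ ≈ 2.449ℏ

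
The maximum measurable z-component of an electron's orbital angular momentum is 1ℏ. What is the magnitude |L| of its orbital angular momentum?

|L| = √2 ℏ ≈ 1.414ℏ

L_z,max = lℏ, so l = 1.
Then |L| = ℏ√(1·2) = √2 ℏ.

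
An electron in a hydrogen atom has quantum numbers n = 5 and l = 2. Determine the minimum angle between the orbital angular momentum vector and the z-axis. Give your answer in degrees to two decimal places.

θ_min ≈ 35.26°

|L|² = l(l+1)ℏ² = 6ℏ², so |L| = √6 ℏ.
The smallest angle corresponds to the largest L_z, i.e. m_l = l = 2, giving L_z = 2ℏ.
cos θ_min = 2/√6, so θ_min ≈ 35.26°.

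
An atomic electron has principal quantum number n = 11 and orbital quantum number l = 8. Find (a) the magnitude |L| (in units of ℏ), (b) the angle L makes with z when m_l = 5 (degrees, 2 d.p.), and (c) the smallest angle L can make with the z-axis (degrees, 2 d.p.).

|L| = 6√2 ℏ ≈ 8.485ℏ; θ(m_l=5) ≈ 53.90°; θ_min ≈ 19.47°

|L| = ℏ√(8·9) = 6√2 ℏ ≈ 8.485ℏ.
For m_l = 5: cos θ = 5/√72, θ ≈ 53.90°.
cos θ_min = 8/√72, so θ_min ≈ 19.47°.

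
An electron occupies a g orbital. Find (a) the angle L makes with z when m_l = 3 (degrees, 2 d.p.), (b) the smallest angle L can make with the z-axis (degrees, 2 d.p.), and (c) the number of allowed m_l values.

θ(m_l=3) ≈ 47.87°; θ_min ≈ 26.57°; 9 values

The letter g corresponds to l = 4.
For m_l = 3: cos θ = 3/√20, θ ≈ 47.87°.
cos θ_min = 4/√20, so θ_min ≈ 26.57°.
There are 2l+1 = 9 values of m_l.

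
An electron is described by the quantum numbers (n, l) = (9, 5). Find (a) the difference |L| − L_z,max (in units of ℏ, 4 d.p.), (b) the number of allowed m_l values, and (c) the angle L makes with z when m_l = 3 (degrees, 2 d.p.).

|L|−L_z,max ≈ 0.4772ℏ; 11 values; θ(m_l=3) ≈ 56.79°

|L| − L_z,max = (√30 − 5)ℏ ≈ 0.4772ℏ.
There are 2l+1 = 11 values of m_l.
For m_l = 3: cos θ = 3/√30, θ ≈ 56.79°.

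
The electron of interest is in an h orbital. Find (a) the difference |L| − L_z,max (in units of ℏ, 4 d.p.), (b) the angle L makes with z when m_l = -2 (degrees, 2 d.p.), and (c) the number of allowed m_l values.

The letter h corresponds to l = 5.
|L| − L_z,max = (√30 − 5)ℏ ≈ 0.4772ℏ.
For m_l = -2: cos θ = -2/√30, θ ≈ 111.42°.
There are 2l+1 = 11 values of m_l.

|L|−L_z,max ≈ 0.4772ℏ; θ(m_l=-2) ≈ 111.42°; 11 values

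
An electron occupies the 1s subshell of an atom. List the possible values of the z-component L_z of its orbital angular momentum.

The 1s subshell has l = 0.
L_z = m_l ℏ with m_l ranging from −l to +l in integer steps.
For l = 0: m_l ∈ {0}.

L_z ∈ {0}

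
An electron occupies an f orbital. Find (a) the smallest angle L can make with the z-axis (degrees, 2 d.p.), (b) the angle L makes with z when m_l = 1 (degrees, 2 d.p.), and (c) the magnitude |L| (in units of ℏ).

F corresponds to l = 3.
cos θ_min = 3/√12, so θ_min ≈ 30.00°.
For m_l = 1: cos θ = 1/√12, θ ≈ 73.22°.
|L| = ℏ√(3·4) = 2√3 ℏ ≈ 3.464ℏ.

θ_min ≈ 30.00°; θ(m_l=1) ≈ 73.22°; |L| = 2√3 ℏ ≈ 3.464ℏ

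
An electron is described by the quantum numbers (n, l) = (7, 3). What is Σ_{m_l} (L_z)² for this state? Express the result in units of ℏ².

Σ(L_z)² = 28 ℏ²

m_l runs from −3 to 3, i.e. {-3, -2, -1, 0, 1, 2, 3}.
Summing m² from −3 to 3: Σ m_l² = 28.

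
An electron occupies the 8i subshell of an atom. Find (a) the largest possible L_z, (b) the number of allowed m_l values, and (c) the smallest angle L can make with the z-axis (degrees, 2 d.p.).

L_z,max = 6ℏ; 13 values; θ_min ≈ 22.21°

The 8i subshell has l = 6.
L_z,max = lℏ = 6ℏ.
There are 2l+1 = 13 values of m_l.
cos θ_min = 6/√42, so θ_min ≈ 22.21°.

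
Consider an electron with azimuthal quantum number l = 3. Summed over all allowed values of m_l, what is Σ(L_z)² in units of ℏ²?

Σ(L_z)² = 28 ℏ²

m_l ∈ {-3, -2, -1, 0, 1, 2, 3}.
Summing m² from −3 to 3: Σ m_l² = 28.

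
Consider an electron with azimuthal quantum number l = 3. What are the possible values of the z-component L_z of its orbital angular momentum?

L_z ∈ {−3ℏ, −2ℏ, −ℏ, 0, ℏ, 2ℏ, 3ℏ}

L_z = m_l ℏ with m_l ranging from −l to +l in integer steps.
For l = 3: m_l ∈ {-3, -2, -1, 0, 1, 2, 3}.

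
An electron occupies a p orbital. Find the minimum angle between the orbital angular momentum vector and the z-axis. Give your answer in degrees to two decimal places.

θ_min ≈ 45.00°

The letter p corresponds to l = 1.
|L| = √(l(l+1)) ℏ = √2 ℏ.
The smallest angle corresponds to the largest L_z, i.e. m_l = l = 1, giving L_z = 1ℏ.
cos θ_min = 1/√2, so θ_min ≈ 45.00°.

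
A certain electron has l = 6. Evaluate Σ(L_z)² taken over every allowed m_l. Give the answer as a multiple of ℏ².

Σ(L_z)² = 182 ℏ²

The allowed m_l values are -6, -5, -4, -3, -2, -1, 0, 1, 2, 3, 4, 5, 6.
Σ m_l² = l(l+1)(2l+1)/3 = 6·7·13/3 = 182.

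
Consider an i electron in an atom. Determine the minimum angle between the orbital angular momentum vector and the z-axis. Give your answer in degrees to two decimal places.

θ_min ≈ 22.21°

An i state has l = 6.
|L|² = l(l+1)ℏ² = 42ℏ², so |L| = √42 ℏ.
The smallest angle corresponds to the largest L_z, i.e. m_l = l = 6, giving L_z = 6ℏ.
cos θ_min = 6/√42, so θ_min ≈ 22.21°.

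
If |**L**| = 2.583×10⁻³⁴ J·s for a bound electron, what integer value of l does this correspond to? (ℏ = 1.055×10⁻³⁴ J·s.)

l = 2

In units of ℏ, |L| ≈ 2.448.
Set l(l+1) = 5.99; the integer solution is l = 2.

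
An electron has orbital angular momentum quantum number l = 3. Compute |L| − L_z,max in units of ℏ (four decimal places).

|L| = 2√3 ℏ ≈ 3.4641ℏ, while L_z,max = lℏ = 3ℏ.
The difference is (2√3 − 3)ℏ ≈ 0.4641ℏ.

|L| − L_z,max ≈ 0.4641ℏ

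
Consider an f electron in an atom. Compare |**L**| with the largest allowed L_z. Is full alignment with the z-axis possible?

An f state has l = 3.
|L| = 2√3 ℏ ≈ 3.4641ℏ, while L_z,max = lℏ = 3ℏ.
Since |L| > L_z,max, the vector can never point exactly along z; the closest it comes is θ_min = arccos(3/√12) ≈ 30.0°.

No: L_z,max = 3ℏ < |L| = 2√3 ℏ ≈ 3.464ℏ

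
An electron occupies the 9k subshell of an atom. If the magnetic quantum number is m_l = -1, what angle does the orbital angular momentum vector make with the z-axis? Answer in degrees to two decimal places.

9k means n = 9, l = 7.
|L| = ℏ√(l(l+1)) = 2√14 ℏ.
L_z = m_l ℏ = −1ℏ.
cos θ = L_z/|L| = -1/√56, so θ ≈ 97.68°.

θ ≈ 97.68°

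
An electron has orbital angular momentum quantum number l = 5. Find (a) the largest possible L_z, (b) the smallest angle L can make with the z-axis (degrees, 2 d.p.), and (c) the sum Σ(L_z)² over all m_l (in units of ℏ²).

L_z,max = lℏ = 5ℏ.
cos θ_min = 5/√30, so θ_min ≈ 24.09°.
Σ m_l² = 110, so Σ(L_z)² = 110 ℏ².

L_z,max = 5ℏ; θ_min ≈ 24.09°; Σ(L_z)² = 110 ℏ²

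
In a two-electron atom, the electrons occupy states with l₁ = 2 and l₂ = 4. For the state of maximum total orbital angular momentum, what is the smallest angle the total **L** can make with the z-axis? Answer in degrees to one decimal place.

By the triangle rule, |l₁ − l₂| ≤ L ≤ l₁ + l₂.
So L can be 2, 3, 4, 5, 6.
The maximum is L = 6, with |L_tot| = ℏ√(6·7) = √42 ℏ.
The minimum angle with z is arccos(6/√42) ≈ 22.2°.

θ_min ≈ 22.2°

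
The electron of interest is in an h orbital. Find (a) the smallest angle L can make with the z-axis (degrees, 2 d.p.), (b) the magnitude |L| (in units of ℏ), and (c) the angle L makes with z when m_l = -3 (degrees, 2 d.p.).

The letter h corresponds to l = 5.
cos θ_min = 5/√30, so θ_min ≈ 24.09°.
|L| = ℏ√(5·6) = √30 ℏ ≈ 5.477ℏ.
For m_l = -3: cos θ = -3/√30, θ ≈ 123.21°.

θ_min ≈ 24.09°; |L| = √30 ℏ ≈ 5.477ℏ; θ(m_l=-3) ≈ 123.21°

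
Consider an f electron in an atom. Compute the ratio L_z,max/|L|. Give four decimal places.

An f state has l = 3.
|L| = 2√3 ℏ ≈ 3.4641ℏ, while L_z,max = lℏ = 3ℏ.
L_z,max/|L| = 3/√12 = 0.8660.

L_z,max/|L| = 0.8660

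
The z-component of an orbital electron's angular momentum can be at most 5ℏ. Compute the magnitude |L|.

|L| = √30 ℏ ≈ 5.477ℏ

L_z,max = lℏ, so l = 5.
|L| = √(l(l+1)) ℏ = √30 ℏ.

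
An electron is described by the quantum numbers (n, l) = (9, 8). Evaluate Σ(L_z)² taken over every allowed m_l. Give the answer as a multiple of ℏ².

Σ(L_z)² = 408 ℏ²

m_l runs from −8 to 8, i.e. {-8, -7, -6, -5, -4, -3, -2, -1, 0, 1, 2, 3, 4, 5, 6, 7, 8}.
Σ m_l² = 2·(1 + 4 + 9 + 16 + 25 + 36 + 49 + 64) = 408.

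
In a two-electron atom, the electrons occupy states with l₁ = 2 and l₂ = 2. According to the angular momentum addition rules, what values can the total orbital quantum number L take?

Angular momentum addition gives L = |l₁ − l₂|, …, l₁ + l₂.
L ∈ {0, 1, 2, 3, 4}.

L = 0, 1, 2, 3, 4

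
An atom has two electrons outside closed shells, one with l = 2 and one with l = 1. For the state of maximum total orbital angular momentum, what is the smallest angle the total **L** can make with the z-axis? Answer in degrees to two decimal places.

The total orbital quantum number L ranges from |l₁ − l₂| to l₁ + l₂ in integer steps.
Allowed values: L = 1, 2, 3.
The maximum is L = 3, with |L_tot| = ℏ√(3·4) = 2√3 ℏ.
The minimum angle with z is arccos(3/√12) ≈ 30.00°.

θ_min ≈ 30.00°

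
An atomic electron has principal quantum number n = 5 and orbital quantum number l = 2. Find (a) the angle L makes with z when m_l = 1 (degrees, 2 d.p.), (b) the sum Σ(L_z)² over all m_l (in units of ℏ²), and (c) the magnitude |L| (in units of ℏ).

For m_l = 1: cos θ = 1/√6, θ ≈ 65.91°.
Σ m_l² = 10, so Σ(L_z)² = 10 ℏ².
|L| = ℏ√(2·3) = √6 ℏ ≈ 2.449ℏ.

θ(m_l=1) ≈ 65.91°; Σ(L_z)² = 10 ℏ²; |L| = √6 ℏ ≈ 2.449ℏ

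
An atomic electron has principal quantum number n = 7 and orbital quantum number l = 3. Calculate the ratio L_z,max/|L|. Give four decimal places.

L_z,max/|L| = 0.8660

|L| = 2√3 ℏ ≈ 3.4641ℏ, while L_z,max = lℏ = 3ℏ.
L_z,max/|L| = 3/√12 = 0.8660.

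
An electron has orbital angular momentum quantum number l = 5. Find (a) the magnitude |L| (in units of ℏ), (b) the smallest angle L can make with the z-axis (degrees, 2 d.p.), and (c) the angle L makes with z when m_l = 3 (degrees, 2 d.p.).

|L| = ℏ√(5·6) = √30 ℏ ≈ 5.477ℏ.
cos θ_min = 5/√30, so θ_min ≈ 24.09°.
For m_l = 3: cos θ = 3/√30, θ ≈ 56.79°.

|L| = √30 ℏ ≈ 5.477ℏ; θ_min ≈ 24.09°; θ(m_l=3) ≈ 56.79°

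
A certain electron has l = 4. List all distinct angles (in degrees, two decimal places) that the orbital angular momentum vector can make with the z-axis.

θ ∈ {26.57°, 47.87°, 63.43°, 77.08°, 90.00°, 102.92°, 116.57°, 132.13°, 153.43°}

|L| = ℏ√(l(l+1)) = 2√5 ℏ.
cos θ = m_l/√20 for each m_l ∈ {-4, -3, -2, -1, 0, 1, 2, 3, 4}.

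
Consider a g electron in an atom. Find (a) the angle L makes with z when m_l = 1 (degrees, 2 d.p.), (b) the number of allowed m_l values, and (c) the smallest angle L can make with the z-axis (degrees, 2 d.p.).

The letter g corresponds to l = 4.
For m_l = 1: cos θ = 1/√20, θ ≈ 77.08°.
There are 2l+1 = 9 values of m_l.
cos θ_min = 4/√20, so θ_min ≈ 26.57°.

θ(m_l=1) ≈ 77.08°; 9 values; θ_min ≈ 26.57°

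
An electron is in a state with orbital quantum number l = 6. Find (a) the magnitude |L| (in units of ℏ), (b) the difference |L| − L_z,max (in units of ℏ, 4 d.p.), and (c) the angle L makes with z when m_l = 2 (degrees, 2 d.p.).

|L| = ℏ√(6·7) = √42 ℏ ≈ 6.481ℏ.
|L| − L_z,max = (√42 − 6)ℏ ≈ 0.4807ℏ.
For m_l = 2: cos θ = 2/√42, θ ≈ 72.02°.

|L| = √42 ℏ ≈ 6.481ℏ; |L|−L_z,max ≈ 0.4807ℏ; θ(m_l=2) ≈ 72.02°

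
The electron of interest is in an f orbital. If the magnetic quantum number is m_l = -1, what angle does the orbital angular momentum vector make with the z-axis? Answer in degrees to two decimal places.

θ ≈ 106.78°

F corresponds to l = 3.
|L|² = l(l+1)ℏ² = 12ℏ², so |L| = 2√3 ℏ.
L_z = m_l ℏ = −1ℏ.
cos θ = L_z/|L| = -1/√12, so θ ≈ 106.78°.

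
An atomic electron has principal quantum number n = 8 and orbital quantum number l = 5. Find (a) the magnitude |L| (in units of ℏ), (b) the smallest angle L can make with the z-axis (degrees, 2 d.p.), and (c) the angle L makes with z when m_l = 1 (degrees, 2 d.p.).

|L| = ℏ√(5·6) = √30 ℏ ≈ 5.477ℏ.
cos θ_min = 5/√30, so θ_min ≈ 24.09°.
For m_l = 1: cos θ = 1/√30, θ ≈ 79.48°.

|L| = √30 ℏ ≈ 5.477ℏ; θ_min ≈ 24.09°; θ(m_l=1) ≈ 79.48°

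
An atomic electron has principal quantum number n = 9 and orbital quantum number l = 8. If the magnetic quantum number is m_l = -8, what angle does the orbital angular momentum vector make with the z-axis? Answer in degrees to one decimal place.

|L| = ℏ√(l(l+1)) = 6√2 ℏ.
L_z = m_l ℏ = −8ℏ.
cos θ = L_z/|L| = -8/√72, so θ ≈ 160.5°.

θ ≈ 160.5°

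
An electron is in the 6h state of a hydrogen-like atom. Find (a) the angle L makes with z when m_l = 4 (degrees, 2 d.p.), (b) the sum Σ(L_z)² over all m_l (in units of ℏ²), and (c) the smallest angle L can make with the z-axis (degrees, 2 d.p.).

The 6h subshell has l = 5.
For m_l = 4: cos θ = 4/√30, θ ≈ 43.09°.
Σ m_l² = 110, so Σ(L_z)² = 110 ℏ².
cos θ_min = 5/√30, so θ_min ≈ 24.09°.

θ(m_l=4) ≈ 43.09°; Σ(L_z)² = 110 ℏ²; θ_min ≈ 24.09°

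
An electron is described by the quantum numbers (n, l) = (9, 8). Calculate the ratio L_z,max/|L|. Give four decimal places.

L_z,max/|L| = 0.9428

|L| = 6√2 ℏ ≈ 8.4853ℏ, while L_z,max = lℏ = 8ℏ.
L_z,max/|L| = 8/√72 = 0.9428.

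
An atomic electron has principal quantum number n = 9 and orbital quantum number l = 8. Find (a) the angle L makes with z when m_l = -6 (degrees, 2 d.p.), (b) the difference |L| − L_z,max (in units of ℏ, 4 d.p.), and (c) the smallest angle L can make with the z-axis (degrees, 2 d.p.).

For m_l = -6: cos θ = -6/√72, θ ≈ 135.00°.
|L| − L_z,max = (6√2 − 8)ℏ ≈ 0.4853ℏ.
cos θ_min = 8/√72, so θ_min ≈ 19.47°.

θ(m_l=-6) ≈ 135.00°; |L|−L_z,max ≈ 0.4853ℏ; θ_min ≈ 19.47°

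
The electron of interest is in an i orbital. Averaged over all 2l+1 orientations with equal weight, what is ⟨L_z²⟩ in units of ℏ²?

⟨L_z²⟩ = 14 ℏ²

An i state has l = 6.
m_l runs from −6 to 6, i.e. {-6, -5, -4, -3, -2, -1, 0, 1, 2, 3, 4, 5, 6}.
⟨L_z²⟩ = ℏ²·(Σ m_l²)/(2l+1) = ℏ²·182/13 = 14ℏ².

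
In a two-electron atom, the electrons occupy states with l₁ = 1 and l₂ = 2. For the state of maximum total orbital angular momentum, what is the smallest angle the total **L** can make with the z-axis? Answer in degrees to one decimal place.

By the triangle rule, |l₁ − l₂| ≤ L ≤ l₁ + l₂.
Allowed values: L = 1, 2, 3.
The maximum is L = 3, with |L_tot| = ℏ√(3·4) = 2√3 ℏ.
The minimum angle with z is arccos(3/√12) ≈ 30.0°.

θ_min ≈ 30.0°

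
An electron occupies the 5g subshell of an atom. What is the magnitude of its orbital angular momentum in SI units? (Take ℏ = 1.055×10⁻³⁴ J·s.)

|L| = 4.718×10⁻³⁴ J·s

For 5g, l = 4.
|L| = ℏ√(l(l+1)) = ℏ√(4·5) = 2√5 ℏ
Numerically, |L| = 4.472 × (1.055×10⁻³⁴ J·s) = 4.718×10⁻³⁴ J·s.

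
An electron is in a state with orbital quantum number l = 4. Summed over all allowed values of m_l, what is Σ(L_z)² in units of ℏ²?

Σ(L_z)² = 60 ℏ²

m_l ∈ {-4, -3, -2, -1, 0, 1, 2, 3, 4}.
Σ m_l² = 2·(1 + 4 + 9 + 16) = 60.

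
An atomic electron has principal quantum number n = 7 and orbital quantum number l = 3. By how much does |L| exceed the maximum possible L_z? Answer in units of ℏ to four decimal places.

|L| = 2√3 ℏ ≈ 3.4641ℏ, while L_z,max = lℏ = 3ℏ.
The difference is (2√3 − 3)ℏ ≈ 0.4641ℏ.

|L| − L_z,max ≈ 0.4641ℏ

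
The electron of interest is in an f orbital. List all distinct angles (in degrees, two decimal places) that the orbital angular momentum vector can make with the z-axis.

The letter f corresponds to l = 3.
|L|² = l(l+1)ℏ² = 12ℏ², so |L| = 2√3 ℏ.
cos θ = m_l/√12 for each m_l ∈ {-3, -2, -1, 0, 1, 2, 3}.

θ ∈ {30.00°, 54.74°, 73.22°, 90.00°, 106.78°, 125.26°, 150.00°}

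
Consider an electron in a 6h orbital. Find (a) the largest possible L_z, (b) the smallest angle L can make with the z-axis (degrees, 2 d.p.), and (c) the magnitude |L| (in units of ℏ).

L_z,max = 5ℏ; θ_min ≈ 24.09°; |L| = √30 ℏ ≈ 5.477ℏ

For 6h, l = 5.
L_z,max = lℏ = 5ℏ.
cos θ_min = 5/√30, so θ_min ≈ 24.09°.
|L| = ℏ√(5·6) = √30 ℏ ≈ 5.477ℏ.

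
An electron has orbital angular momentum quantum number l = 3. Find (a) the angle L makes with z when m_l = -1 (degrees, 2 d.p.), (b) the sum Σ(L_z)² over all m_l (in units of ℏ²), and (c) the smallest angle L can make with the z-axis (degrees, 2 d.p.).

For m_l = -1: cos θ = -1/√12, θ ≈ 106.78°.
Σ m_l² = 28, so Σ(L_z)² = 28 ℏ².
cos θ_min = 3/√12, so θ_min ≈ 30.00°.

θ(m_l=-1) ≈ 106.78°; Σ(L_z)² = 28 ℏ²; θ_min ≈ 30.00°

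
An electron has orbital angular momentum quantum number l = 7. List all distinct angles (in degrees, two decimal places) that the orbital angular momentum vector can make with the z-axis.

|L|² = l(l+1)ℏ² = 56ℏ², so |L| = 2√14 ℏ.
cos θ = m_l/√56 for each m_l ∈ {-7, -6, -5, -4, -3, -2, -1, 0, 1, 2, 3, 4, 5, 6, 7}.

θ ∈ {20.70°, 36.70°, 48.08°, 57.69°, 66.37°, 74.50°, 82.32°, 90.00°, 97.68°, 105.50°, 113.63°, 122.31°, 131.92°, 143.30°, 159.30°}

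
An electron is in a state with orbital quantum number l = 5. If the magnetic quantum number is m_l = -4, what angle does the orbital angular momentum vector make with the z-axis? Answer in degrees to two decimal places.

|L| = √(l(l+1)) ℏ = √30 ℏ.
L_z = m_l ℏ = −4ℏ.
cos θ = L_z/|L| = -4/√30, so θ ≈ 136.91°.

θ ≈ 136.91°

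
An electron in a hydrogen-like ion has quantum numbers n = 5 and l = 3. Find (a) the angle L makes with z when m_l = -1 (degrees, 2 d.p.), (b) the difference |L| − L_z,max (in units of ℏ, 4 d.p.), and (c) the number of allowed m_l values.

For m_l = -1: cos θ = -1/√12, θ ≈ 106.78°.
|L| − L_z,max = (2√3 − 3)ℏ ≈ 0.4641ℏ.
There are 2l+1 = 7 values of m_l.

θ(m_l=-1) ≈ 106.78°; |L|−L_z,max ≈ 0.4641ℏ; 7 values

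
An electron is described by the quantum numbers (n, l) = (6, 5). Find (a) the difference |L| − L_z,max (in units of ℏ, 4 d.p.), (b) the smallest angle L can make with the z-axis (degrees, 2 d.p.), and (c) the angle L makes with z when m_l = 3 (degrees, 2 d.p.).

|L| − L_z,max = (√30 − 5)ℏ ≈ 0.4772ℏ.
cos θ_min = 5/√30, so θ_min ≈ 24.09°.
For m_l = 3: cos θ = 3/√30, θ ≈ 56.79°.

|L|−L_z,max ≈ 0.4772ℏ; θ_min ≈ 24.09°; θ(m_l=3) ≈ 56.79°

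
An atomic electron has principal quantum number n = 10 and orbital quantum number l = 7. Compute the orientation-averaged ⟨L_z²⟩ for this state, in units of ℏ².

⟨L_z²⟩ = 18.67 ℏ²

m_l ∈ {-7, -6, -5, -4, -3, -2, -1, 0, 1, 2, 3, 4, 5, 6, 7}.
⟨L_z²⟩ = ℏ²·(Σ m_l²)/(2l+1) = ℏ²·280/15 = 18.67ℏ².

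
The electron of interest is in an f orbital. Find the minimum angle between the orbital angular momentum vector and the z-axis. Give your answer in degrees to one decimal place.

For an f orbital, l = 3.
|L| = √(l(l+1)) ℏ = 2√3 ℏ.
The smallest angle corresponds to the largest L_z, i.e. m_l = l = 3, giving L_z = 3ℏ.
cos θ_min = 3/√12, so θ_min ≈ 30.0°.

θ_min ≈ 30.0°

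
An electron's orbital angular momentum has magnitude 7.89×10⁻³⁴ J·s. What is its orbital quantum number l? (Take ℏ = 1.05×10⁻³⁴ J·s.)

|L|/ℏ = (7.89×10⁻³⁴)/(1.05×10⁻³⁴) ≈ 7.514.
(|L|/ℏ)² = l(l+1) ≈ 56.46 ⇒ l = 7.

l = 7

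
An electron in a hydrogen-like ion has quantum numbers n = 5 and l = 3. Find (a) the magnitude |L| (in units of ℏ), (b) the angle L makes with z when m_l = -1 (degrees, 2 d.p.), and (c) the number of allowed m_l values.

|L| = 2√3 ℏ ≈ 3.464ℏ; θ(m_l=-1) ≈ 106.78°; 7 values

|L| = ℏ√(3·4) = 2√3 ℏ ≈ 3.464ℏ.
For m_l = -1: cos θ = -1/√12, θ ≈ 106.78°.
There are 2l+1 = 7 values of m_l.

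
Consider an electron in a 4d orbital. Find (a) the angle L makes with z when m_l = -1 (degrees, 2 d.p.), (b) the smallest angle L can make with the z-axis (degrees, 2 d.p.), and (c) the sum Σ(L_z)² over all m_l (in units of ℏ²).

For 4d, l = 2.
For m_l = -1: cos θ = -1/√6, θ ≈ 114.09°.
cos θ_min = 2/√6, so θ_min ≈ 35.26°.
Σ m_l² = 10, so Σ(L_z)² = 10 ℏ².

θ(m_l=-1) ≈ 114.09°; θ_min ≈ 35.26°; Σ(L_z)² = 10 ℏ²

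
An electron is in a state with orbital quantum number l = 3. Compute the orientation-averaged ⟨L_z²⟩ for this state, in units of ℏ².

m_l runs from −3 to 3, i.e. {-3, -2, -1, 0, 1, 2, 3}.
⟨L_z²⟩ = ℏ²·l(l+1)/3 = 4ℏ².

⟨L_z²⟩ = 4 ℏ²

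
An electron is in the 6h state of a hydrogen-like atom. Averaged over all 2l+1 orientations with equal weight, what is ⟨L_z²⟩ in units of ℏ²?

The 6h subshell has l = 5.
m_l ∈ {-5, -4, -3, -2, -1, 0, 1, 2, 3, 4, 5}.
Average of L_z² over 11 states: 110/11 ℏ² = 10 ℏ².

⟨L_z²⟩ = 10 ℏ²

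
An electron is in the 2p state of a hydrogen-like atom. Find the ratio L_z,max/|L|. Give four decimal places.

For 2p, l = 1.
|L| = √2 ℏ ≈ 1.4142ℏ, while L_z,max = lℏ = 1ℏ.
L_z,max/|L| = 1/√2 = 0.7071.

L_z,max/|L| = 0.7071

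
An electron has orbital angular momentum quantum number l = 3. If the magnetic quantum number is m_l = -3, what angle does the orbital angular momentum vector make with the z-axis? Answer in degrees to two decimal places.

θ ≈ 150.00°

|L|² = l(l+1)ℏ² = 12ℏ², so |L| = 2√3 ℏ.
L_z = m_l ℏ = −3ℏ.
cos θ = L_z/|L| = -3/√12, so θ ≈ 150.00°.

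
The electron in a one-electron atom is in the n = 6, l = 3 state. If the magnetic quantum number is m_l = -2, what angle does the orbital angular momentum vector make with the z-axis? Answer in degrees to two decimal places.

θ ≈ 125.26°

|L| = ℏ√(l(l+1)) = 2√3 ℏ.
L_z = m_l ℏ = −2ℏ.
cos θ = L_z/|L| = -2/√12, so θ ≈ 125.26°.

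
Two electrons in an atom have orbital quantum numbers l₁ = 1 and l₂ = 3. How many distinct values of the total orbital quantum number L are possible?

3

L runs from |1 − 3| = 2 to 1 + 3 = 4.
Allowed values: L = 2, 3, 4.
That is 3 values.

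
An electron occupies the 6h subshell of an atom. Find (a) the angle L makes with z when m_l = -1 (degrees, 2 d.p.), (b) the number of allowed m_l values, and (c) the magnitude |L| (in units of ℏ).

6h means n = 6, l = 5.
For m_l = -1: cos θ = -1/√30, θ ≈ 100.52°.
There are 2l+1 = 11 values of m_l.
|L| = ℏ√(5·6) = √30 ℏ ≈ 5.477ℏ.

θ(m_l=-1) ≈ 100.52°; 11 values; |L| = √30 ℏ ≈ 5.477ℏ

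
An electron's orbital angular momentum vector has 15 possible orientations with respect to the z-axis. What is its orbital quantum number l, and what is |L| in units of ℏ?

l = 7, |L| = 2√14 ℏ ≈ 7.483ℏ

Since there are 2l+1 = 15 values of m_l, l = 7.
|L| = ℏ√(l(l+1)) = ℏ√(7·8) = 2√14 ℏ.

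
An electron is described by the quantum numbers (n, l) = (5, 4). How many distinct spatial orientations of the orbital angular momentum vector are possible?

9

The number of m_l values is 2l + 1 = 2·4 + 1 = 9.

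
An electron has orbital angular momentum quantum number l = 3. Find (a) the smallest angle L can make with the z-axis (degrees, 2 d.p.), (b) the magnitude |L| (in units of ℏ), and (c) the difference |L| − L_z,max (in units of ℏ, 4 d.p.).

θ_min ≈ 30.00°; |L| = 2√3 ℏ ≈ 3.464ℏ; |L|−L_z,max ≈ 0.4641ℏ

cos θ_min = 3/√12, so θ_min ≈ 30.00°.
|L| = ℏ√(3·4) = 2√3 ℏ ≈ 3.464ℏ.
|L| − L_z,max = (2√3 − 3)ℏ ≈ 0.4641ℏ.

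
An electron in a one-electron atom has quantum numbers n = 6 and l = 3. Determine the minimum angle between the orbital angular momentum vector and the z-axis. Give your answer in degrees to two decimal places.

θ_min ≈ 30.00°

|L|² = l(l+1)ℏ² = 12ℏ², so |L| = 2√3 ℏ.
The smallest angle corresponds to the largest L_z, i.e. m_l = l = 3, giving L_z = 3ℏ.
cos θ_min = 3/√12, so θ_min ≈ 30.00°.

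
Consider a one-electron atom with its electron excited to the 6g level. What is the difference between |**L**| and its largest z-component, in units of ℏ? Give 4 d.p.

The 6g level has l = 4.
|L| = 2√5 ℏ ≈ 4.4721ℏ, while L_z,max = lℏ = 4ℏ.
The difference is (2√5 − 4)ℏ ≈ 0.4721ℏ.

|L| − L_z,max ≈ 0.4721ℏ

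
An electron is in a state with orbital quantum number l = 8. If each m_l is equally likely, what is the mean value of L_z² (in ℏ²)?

⟨L_z²⟩ = 24 ℏ²

The allowed m_l values are -8, -7, -6, -5, -4, -3, -2, -1, 0, 1, 2, 3, 4, 5, 6, 7, 8.
⟨L_z²⟩ = ℏ²·(Σ m_l²)/(2l+1) = ℏ²·408/17 = 24ℏ².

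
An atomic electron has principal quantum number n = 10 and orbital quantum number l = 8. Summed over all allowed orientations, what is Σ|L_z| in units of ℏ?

Σ|L_z| = 72 ℏ

m_l ∈ {-8, -7, -6, -5, -4, -3, -2, -1, 0, 1, 2, 3, 4, 5, 6, 7, 8}.
Σ|m_l| = l(l+1) = 72.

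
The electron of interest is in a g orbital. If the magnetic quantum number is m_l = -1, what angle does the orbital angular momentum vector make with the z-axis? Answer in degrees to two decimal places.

For a g orbital, l = 4.
|L| = ℏ√(l(l+1)) = 2√5 ℏ.
L_z = m_l ℏ = −1ℏ.
cos θ = L_z/|L| = -1/√20, so θ ≈ 102.92°.

θ ≈ 102.92°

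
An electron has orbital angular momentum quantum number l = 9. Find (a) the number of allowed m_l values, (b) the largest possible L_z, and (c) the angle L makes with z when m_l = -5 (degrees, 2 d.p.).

19 values; L_z,max = 9ℏ; θ(m_l=-5) ≈ 121.81°

There are 2l+1 = 19 values of m_l.
L_z,max = lℏ = 9ℏ.
For m_l = -5: cos θ = -5/√90, θ ≈ 121.81°.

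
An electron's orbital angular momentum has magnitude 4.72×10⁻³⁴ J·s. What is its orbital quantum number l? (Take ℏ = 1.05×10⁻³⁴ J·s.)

l = 4

In units of ℏ, |L| ≈ 4.495.
(|L|/ℏ)² = l(l+1) ≈ 20.21 ⇒ l = 4.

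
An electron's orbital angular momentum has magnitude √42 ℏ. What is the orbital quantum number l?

l = 6

Since |L|² = l(l+1)ℏ², l(l+1) = 42.
The positive root is l = 6.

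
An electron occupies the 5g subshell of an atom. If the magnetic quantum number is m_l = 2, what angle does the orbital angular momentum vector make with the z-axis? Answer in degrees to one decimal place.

5g means n = 5, l = 4.
|L| = √(l(l+1)) ℏ = 2√5 ℏ.
L_z = m_l ℏ = 2ℏ.
cos θ = L_z/|L| = 2/√20, so θ ≈ 63.4°.

θ ≈ 63.4°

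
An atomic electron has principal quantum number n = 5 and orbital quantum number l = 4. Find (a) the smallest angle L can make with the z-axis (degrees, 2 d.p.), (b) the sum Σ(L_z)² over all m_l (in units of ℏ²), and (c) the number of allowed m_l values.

cos θ_min = 4/√20, so θ_min ≈ 26.57°.
Σ m_l² = 60, so Σ(L_z)² = 60 ℏ².
There are 2l+1 = 9 values of m_l.

θ_min ≈ 26.57°; Σ(L_z)² = 60 ℏ²; 9 values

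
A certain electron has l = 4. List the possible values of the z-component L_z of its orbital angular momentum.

L_z ∈ {−4ℏ, −3ℏ, −2ℏ, −ℏ, 0, ℏ, 2ℏ, 3ℏ, 4ℏ}

L_z = m_l ℏ with m_l ranging from −l to +l in integer steps.
For l = 4: m_l ∈ {-4, -3, -2, -1, 0, 1, 2, 3, 4}.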